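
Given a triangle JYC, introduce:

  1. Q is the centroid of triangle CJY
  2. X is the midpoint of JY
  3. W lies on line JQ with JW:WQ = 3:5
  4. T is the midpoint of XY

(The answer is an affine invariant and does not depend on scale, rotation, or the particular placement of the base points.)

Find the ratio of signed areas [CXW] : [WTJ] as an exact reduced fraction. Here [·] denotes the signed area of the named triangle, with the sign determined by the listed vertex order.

Work in coordinates with J = (0, 0), Y = (1, 0), C = (0, 1).
1. Q is the centroid of triangle CJY ⇒ Q = (1/3, 1/3)
2. X is the midpoint of JY ⇒ X = (1/2, 0)
3. W lies on line JQ with JW:WQ = 3:5 ⇒ W = (1/8, 1/8)
4. T is the midpoint of XY ⇒ T = (3/4, 0)
2·[CXW] = -5/16, 2·[WTJ] = -3/32
[CXW]:[WTJ] = -5/16:-3/32 = 10/3

[CXW]:[WTJ] = 10/3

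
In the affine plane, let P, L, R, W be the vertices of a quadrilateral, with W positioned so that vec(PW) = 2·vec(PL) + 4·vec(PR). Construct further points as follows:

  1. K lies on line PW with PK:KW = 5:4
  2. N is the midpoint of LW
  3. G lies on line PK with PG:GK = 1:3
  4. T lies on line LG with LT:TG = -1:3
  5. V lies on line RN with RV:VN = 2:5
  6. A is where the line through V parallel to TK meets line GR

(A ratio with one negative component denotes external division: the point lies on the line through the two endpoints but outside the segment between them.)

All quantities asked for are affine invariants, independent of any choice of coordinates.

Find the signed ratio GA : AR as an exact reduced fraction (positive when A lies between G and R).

Assign P = (0, 0), L = (1, 0), R = (0, 1), W = (2, 4) — the answer is frame-independent, so this choice is without loss of generality.
1. K lies on line PW with PK:KW = 5:4 ⇒ K = (10/9, 20/9)
2. N is the midpoint of LW ⇒ N = (3/2, 2)
3. G lies on line PK with PG:GK = 1:3 ⇒ G = (5/18, 5/9)
4. T lies on line LG with LT:TG = -1:3 ⇒ T = (49/36, -5/18)
5. V lies on line RN with RV:VN = 2:5 ⇒ V = (3/7, 9/7)
6. A is where the line through V parallel to TK meets line GR ⇒ A = (80/147, 19/147)
A = G + t·(R−G) with t = -47/49, so GA:AR = t:(1−t) = -47/49:96/49

GA:AR = -47/96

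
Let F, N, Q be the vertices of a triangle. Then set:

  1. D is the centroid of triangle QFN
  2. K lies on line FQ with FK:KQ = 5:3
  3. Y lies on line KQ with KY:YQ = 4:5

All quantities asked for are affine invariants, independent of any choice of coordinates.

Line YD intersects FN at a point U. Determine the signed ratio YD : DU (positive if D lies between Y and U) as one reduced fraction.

YD:DU = 11/8

Assign F = (0, 0), N = (1, 0), Q = (0, 1) — the answer is frame-independent, so this choice is without loss of generality.
1. D is the centroid of triangle QFN ⇒ D = (1/3, 1/3)
2. K lies on line FQ with FK:KQ = 5:3 ⇒ K = (0, 5/8)
3. Y lies on line KQ with KY:YQ = 4:5 ⇒ Y = (0, 19/24)
line YD meets FN at U = (19/33, 0)
D = Y + t·(U−Y) with t = 11/19, so YD:DU = 11/19:8/19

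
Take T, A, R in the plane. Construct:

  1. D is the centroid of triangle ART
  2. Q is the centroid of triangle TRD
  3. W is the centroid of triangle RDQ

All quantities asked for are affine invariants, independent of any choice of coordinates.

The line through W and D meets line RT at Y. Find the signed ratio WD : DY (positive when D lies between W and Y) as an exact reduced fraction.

WD:DY = -5/9

Assign T = (0, 0), A = (1, 0), R = (0, 1) — the answer is frame-independent, so this choice is without loss of generality.
1. D is the centroid of triangle ART ⇒ D = (1/3, 1/3)
2. Q is the centroid of triangle TRD ⇒ Q = (1/9, 4/9)
3. W is the centroid of triangle RDQ ⇒ W = (4/27, 16/27)
line WD meets RT at Y = (0, 4/5)
D = W + t·(Y−W) with t = -5/4, so WD:DY = -5/4:9/4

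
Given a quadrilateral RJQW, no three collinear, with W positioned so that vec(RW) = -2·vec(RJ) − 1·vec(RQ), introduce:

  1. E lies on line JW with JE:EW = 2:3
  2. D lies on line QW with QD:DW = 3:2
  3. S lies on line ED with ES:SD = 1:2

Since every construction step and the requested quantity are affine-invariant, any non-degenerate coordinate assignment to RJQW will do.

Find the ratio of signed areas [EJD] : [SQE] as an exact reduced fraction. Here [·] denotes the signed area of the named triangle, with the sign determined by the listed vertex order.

[EJD]:[SQE] = -4/3

Choose coordinates R = (0, 0), J = (1, 0), Q = (0, 1), W = (-2, -1).
1. E lies on line JW with JE:EW = 2:3 ⇒ E = (-1/5, -2/5)
2. D lies on line QW with QD:DW = 3:2 ⇒ D = (-6/5, -1/5)
3. S lies on line ED with ES:SD = 1:2 ⇒ S = (-8/15, -1/3)
2·[EJD] = 16/25, 2·[SQE] = -12/25
[EJD]:[SQE] = 16/25:-12/25 = -4/3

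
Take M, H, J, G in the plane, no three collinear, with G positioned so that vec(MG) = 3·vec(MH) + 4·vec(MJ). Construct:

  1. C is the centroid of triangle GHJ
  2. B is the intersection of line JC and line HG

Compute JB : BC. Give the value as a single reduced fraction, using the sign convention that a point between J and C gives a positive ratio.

Assign M = (0, 0), H = (1, 0), J = (0, 1), G = (3, 4) — the answer is frame-independent, so this choice is without loss of generality.
1. C is the centroid of triangle GHJ ⇒ C = (4/3, 5/3)
2. B is the intersection of line JC and line HG ⇒ B = (2, 2)
B = J + t·(C−J) with t = 3/2, so JB:BC = t:(1−t) = 3/2:-1/2

JB:BC = -3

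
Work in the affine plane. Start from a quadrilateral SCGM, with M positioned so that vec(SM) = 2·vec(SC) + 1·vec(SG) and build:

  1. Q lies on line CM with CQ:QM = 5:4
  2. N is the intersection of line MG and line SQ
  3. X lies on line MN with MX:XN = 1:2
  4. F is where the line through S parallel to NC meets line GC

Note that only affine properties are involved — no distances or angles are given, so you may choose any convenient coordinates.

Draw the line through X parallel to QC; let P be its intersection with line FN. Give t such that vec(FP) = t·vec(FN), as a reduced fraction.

Choose coordinates S = (0, 0), C = (1, 0), G = (0, 1), M = (2, 1).
1. Q lies on line CM with CQ:QM = 5:4 ⇒ Q = (14/9, 5/9)
2. N is the intersection of line MG and line SQ ⇒ N = (14/5, 1)
3. X lies on line MN with MX:XN = 1:2 ⇒ X = (34/15, 1)
4. F is where the line through S parallel to NC meets line GC ⇒ F = (9/14, 5/14)
through X parallel to QC: direction (-5/9, -5/9); meets FN at P = (1622/795, 41/53)
P = F + t·(N−F) with t = 103/159

t = 103/159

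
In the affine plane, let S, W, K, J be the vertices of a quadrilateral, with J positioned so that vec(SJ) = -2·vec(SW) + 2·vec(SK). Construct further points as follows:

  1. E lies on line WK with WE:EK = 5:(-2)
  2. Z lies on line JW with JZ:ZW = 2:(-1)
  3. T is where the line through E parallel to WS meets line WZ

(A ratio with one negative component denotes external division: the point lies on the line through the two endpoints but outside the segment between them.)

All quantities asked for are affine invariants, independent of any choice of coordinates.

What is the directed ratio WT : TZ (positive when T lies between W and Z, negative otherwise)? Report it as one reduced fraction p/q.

WT:TZ = -5/11

Set S = (0, 0), W = (1, 0), K = (0, 1), J = (-2, 2); any affine frame gives the same invariant.
1. E lies on line WK with WE:EK = 5:(-2) ⇒ E = (-2/3, 5/3)
2. Z lies on line JW with JZ:ZW = 2:(-1) ⇒ Z = (4, -2)
3. T is where the line through E parallel to WS meets line WZ ⇒ T = (-3/2, 5/3)
T = W + t·(Z−W) with t = -5/6, so WT:TZ = t:(1−t) = -5/6:11/6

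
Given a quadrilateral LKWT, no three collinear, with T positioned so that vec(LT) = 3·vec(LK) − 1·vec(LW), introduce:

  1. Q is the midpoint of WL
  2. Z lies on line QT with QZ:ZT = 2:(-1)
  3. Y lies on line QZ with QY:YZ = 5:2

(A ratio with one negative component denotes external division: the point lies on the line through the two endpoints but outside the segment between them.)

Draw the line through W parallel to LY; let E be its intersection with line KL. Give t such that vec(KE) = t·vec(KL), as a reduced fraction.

Work in coordinates with L = (0, 0), K = (1, 0), W = (0, 1), T = (3, -1).
1. Q is the midpoint of WL ⇒ Q = (0, 1/2)
2. Z lies on line QT with QZ:ZT = 2:(-1) ⇒ Z = (6, -5/2)
3. Y lies on line QZ with QY:YZ = 5:2 ⇒ Y = (30/7, -23/14)
through W parallel to LY: direction (30/7, -23/14); meets KL at E = (60/23, 0)
E = K + t·(L−K) with t = -37/23

t = -37/23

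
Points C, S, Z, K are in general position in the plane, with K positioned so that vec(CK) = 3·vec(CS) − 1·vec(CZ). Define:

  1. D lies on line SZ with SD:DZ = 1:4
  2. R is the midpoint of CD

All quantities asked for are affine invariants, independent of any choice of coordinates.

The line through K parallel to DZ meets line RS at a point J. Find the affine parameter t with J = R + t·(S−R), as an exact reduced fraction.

Choose coordinates C = (0, 0), S = (1, 0), Z = (0, 1), K = (3, -1).
1. D lies on line SZ with SD:DZ = 1:4 ⇒ D = (4/5, 1/5)
2. R is the midpoint of CD ⇒ R = (2/5, 1/10)
through K parallel to DZ: direction (-4/5, 4/5); meets RS at J = (11/5, -1/5)
J = R + t·(S−R) with t = 3

t = 3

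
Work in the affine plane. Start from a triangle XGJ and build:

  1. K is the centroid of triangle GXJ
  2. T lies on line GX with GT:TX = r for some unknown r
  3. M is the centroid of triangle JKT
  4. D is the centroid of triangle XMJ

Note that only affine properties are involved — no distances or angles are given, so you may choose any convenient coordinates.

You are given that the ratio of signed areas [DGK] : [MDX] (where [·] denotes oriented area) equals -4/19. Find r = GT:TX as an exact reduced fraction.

r = 3/4

Work in coordinates with X = (0, 0), G = (1, 0), J = (0, 1).
1. K is the centroid of triangle GXJ ⇒ K = (1/3, 1/3)
2. With GT:TX = r, write λ = r/(r+1) so T = G + λ·(X−G); T is affine-linear in λ
3. M is the centroid of triangle JKT ⇒ M is an affine combination of earlier points and hence also affine-linear in λ
4. D is the centroid of triangle XMJ ⇒ D is an affine combination of earlier points and hence also affine-linear in λ
Every point depending on T is an affine combination of T and λ-independent points, so each such coordinate is linear in λ; the λ² term in each signed area is a multiple of (X−G)×(X−G) = 0, so 2·[DGK] and 2·[MDX] are each linear in λ. Evaluating at λ=0 and λ=1:
  2·[DGK] = 1/27·λ − 1/27,   2·[MDX] = -1/9·λ + 4/27
So [DGK]:[MDX] = (1/27·λ − 1/27) / (-1/9·λ + 4/27). Setting this equal to -4/19:
  1/27·λ − 1/27 = -4/19·(-1/9·λ + 4/27)  ⇒  λ = 3/7
Then r = λ/(1−λ) = (3/7)/(4/7) = 3/4. Check: with r = 3/4, T = (4/7, 0) and [DGK]:[MDX] = -4/19 as required.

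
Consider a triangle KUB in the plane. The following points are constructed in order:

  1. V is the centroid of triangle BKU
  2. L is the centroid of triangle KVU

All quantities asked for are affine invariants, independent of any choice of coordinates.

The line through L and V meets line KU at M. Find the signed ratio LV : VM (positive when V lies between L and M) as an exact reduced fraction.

Choose coordinates K = (0, 0), U = (1, 0), B = (0, 1).
1. V is the centroid of triangle BKU ⇒ V = (1/3, 1/3)
2. L is the centroid of triangle KVU ⇒ L = (4/9, 1/9)
line LV meets KU at M = (1/2, 0)
V = L + t·(M−L) with t = -2, so LV:VM = -2:3

LV:VM = -2/3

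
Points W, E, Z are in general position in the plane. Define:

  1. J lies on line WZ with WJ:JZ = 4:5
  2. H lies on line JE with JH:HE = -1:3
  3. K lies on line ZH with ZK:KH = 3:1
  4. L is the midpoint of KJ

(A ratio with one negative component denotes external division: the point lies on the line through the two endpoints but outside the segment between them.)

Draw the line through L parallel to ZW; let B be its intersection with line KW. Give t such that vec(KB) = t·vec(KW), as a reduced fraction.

Work in coordinates with W = (0, 0), E = (1, 0), Z = (0, 1).
1. J lies on line WZ with WJ:JZ = 4:5 ⇒ J = (0, 4/9)
2. H lies on line JE with JH:HE = -1:3 ⇒ H = (-1/2, 2/3)
3. K lies on line ZH with ZK:KH = 3:1 ⇒ K = (-3/8, 3/4)
4. L is the midpoint of KJ ⇒ L = (-3/16, 43/72)
through L parallel to ZW: direction (0, -1); meets KW at B = (-3/16, 3/8)
B = K + t·(W−K) with t = 1/2

t = 1/2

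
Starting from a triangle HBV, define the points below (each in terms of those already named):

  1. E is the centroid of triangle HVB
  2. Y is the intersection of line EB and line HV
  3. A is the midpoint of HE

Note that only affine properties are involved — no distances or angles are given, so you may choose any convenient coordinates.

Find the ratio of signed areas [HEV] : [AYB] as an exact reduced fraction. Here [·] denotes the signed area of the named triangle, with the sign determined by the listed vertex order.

Assign H = (0, 0), B = (1, 0), V = (0, 1) — the answer is frame-independent, so this choice is without loss of generality.
1. E is the centroid of triangle HVB ⇒ E = (1/3, 1/3)
2. Y is the intersection of line EB and line HV ⇒ Y = (0, 1/2)
3. A is the midpoint of HE ⇒ A = (1/6, 1/6)
2·[HEV] = 1/3, 2·[AYB] = -1/4
[HEV]:[AYB] = 1/3:-1/4 = -4/3

[HEV]:[AYB] = -4/3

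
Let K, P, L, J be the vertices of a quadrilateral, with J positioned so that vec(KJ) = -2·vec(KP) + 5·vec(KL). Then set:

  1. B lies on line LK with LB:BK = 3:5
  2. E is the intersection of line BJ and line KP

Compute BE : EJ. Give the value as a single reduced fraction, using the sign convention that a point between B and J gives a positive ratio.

BE:EJ = -1/8

Set K = (0, 0), P = (1, 0), L = (0, 1), J = (-2, 5); any affine frame gives the same invariant.
1. B lies on line LK with LB:BK = 3:5 ⇒ B = (0, 5/8)
2. E is the intersection of line BJ and line KP ⇒ E = (2/7, 0)
E = B + t·(J−B) with t = -1/7, so BE:EJ = t:(1−t) = -1/7:8/7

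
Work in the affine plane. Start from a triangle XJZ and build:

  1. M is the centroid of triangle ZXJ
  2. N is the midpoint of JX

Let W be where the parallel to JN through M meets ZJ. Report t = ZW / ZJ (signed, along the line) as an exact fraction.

Work in coordinates with X = (0, 0), J = (1, 0), Z = (0, 1).
1. M is the centroid of triangle ZXJ ⇒ M = (1/3, 1/3)
2. N is the midpoint of JX ⇒ N = (1/2, 0)
through M parallel to JN: direction (-1/2, 0); meets ZJ at W = (2/3, 1/3)
W = Z + t·(J−Z) with t = 2/3

t = 2/3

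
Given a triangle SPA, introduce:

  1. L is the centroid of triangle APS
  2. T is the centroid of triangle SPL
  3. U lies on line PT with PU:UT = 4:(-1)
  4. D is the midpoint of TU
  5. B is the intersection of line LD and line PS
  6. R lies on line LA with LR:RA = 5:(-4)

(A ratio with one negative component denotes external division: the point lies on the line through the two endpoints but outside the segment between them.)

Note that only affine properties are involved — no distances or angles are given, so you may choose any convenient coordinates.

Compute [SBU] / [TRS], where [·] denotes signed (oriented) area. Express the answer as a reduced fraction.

Assign S = (0, 0), P = (1, 0), A = (0, 1) — the answer is frame-independent, so this choice is without loss of generality.
1. L is the centroid of triangle APS ⇒ L = (1/3, 1/3)
2. T is the centroid of triangle SPL ⇒ T = (4/9, 1/9)
3. U lies on line PT with PU:UT = 4:(-1) ⇒ U = (7/27, 4/27)
4. D is the midpoint of TU ⇒ D = (19/54, 7/54)
5. B is the intersection of line LD and line PS ⇒ B = (4/11, 0)
6. R lies on line LA with LR:RA = 5:(-4) ⇒ R = (-4/3, 11/3)
2·[SBU] = 16/297, 2·[TRS] = 16/9
[SBU]:[TRS] = 16/297:16/9 = 1/33

[SBU]:[TRS] = 1/33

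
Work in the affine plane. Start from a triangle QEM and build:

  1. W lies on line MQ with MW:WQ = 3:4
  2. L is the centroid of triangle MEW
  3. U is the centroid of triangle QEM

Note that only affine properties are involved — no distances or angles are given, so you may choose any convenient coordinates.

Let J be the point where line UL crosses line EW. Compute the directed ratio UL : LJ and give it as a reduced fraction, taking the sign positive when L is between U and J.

UL:LJ = -4/3

Work in coordinates with Q = (0, 0), E = (1, 0), M = (0, 1).
1. W lies on line MQ with MW:WQ = 3:4 ⇒ W = (0, 4/7)
2. L is the centroid of triangle MEW ⇒ L = (1/3, 11/21)
3. U is the centroid of triangle QEM ⇒ U = (1/3, 1/3)
line UL meets EW at J = (1/3, 8/21)
L = U + t·(J−U) with t = 4, so UL:LJ = 4:-3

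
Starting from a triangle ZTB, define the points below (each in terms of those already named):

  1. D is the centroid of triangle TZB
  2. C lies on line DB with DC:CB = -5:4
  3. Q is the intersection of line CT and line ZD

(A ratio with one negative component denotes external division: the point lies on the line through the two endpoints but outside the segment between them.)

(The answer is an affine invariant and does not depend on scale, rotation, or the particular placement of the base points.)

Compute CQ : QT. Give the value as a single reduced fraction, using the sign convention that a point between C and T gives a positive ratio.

CQ:QT = 5

Choose coordinates Z = (0, 0), T = (1, 0), B = (0, 1).
1. D is the centroid of triangle TZB ⇒ D = (1/3, 1/3)
2. C lies on line DB with DC:CB = -5:4 ⇒ C = (-4/3, 11/3)
3. Q is the intersection of line CT and line ZD ⇒ Q = (11/18, 11/18)
Q = C + t·(T−C) with t = 5/6, so CQ:QT = t:(1−t) = 5/6:1/6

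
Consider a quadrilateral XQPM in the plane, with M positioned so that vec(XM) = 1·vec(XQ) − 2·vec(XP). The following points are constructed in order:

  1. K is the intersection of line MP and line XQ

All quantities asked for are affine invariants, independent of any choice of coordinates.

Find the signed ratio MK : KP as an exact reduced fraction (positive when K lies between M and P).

MK:KP = 2

Set X = (0, 0), Q = (1, 0), P = (0, 1), M = (1, -2); any affine frame gives the same invariant.
1. K is the intersection of line MP and line XQ ⇒ K = (1/3, 0)
K = M + t·(P−M) with t = 2/3, so MK:KP = t:(1−t) = 2/3:1/3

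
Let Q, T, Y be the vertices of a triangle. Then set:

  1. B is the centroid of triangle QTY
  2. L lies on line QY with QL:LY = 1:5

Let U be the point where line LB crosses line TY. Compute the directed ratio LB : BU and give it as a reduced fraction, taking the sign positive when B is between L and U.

LB:BU = 3/2

Work in coordinates with Q = (0, 0), T = (1, 0), Y = (0, 1).
1. B is the centroid of triangle QTY ⇒ B = (1/3, 1/3)
2. L lies on line QY with QL:LY = 1:5 ⇒ L = (0, 1/6)
line LB meets TY at U = (5/9, 4/9)
B = L + t·(U−L) with t = 3/5, so LB:BU = 3/5:2/5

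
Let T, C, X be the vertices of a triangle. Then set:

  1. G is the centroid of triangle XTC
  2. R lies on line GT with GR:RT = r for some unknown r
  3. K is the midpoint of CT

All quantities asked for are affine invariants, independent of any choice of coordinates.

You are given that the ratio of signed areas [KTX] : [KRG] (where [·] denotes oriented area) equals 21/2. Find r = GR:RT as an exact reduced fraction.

Choose coordinates T = (0, 0), C = (1, 0), X = (0, 1).
1. G is the centroid of triangle XTC ⇒ G = (1/3, 1/3)
2. With GR:RT = r, write λ = r/(r+1) so R = G + λ·(T−G); R is affine-linear in λ
3. K is the midpoint of CT ⇒ K = (1/2, 0)
Every point depending on R is an affine combination of R and λ-independent points, so each such coordinate is linear in λ; the λ² term in each signed area is a multiple of (T−G)×(T−G) = 0, so 2·[KTX] and 2·[KRG] are each linear in λ. Evaluating at λ=0 and λ=1:
  2·[KTX] = -1/2,   2·[KRG] = -1/6·λ
So [KTX]:[KRG] = (-1/2) / (-1/6·λ). Setting this equal to 21/2:
  -1/2 = 21/2·(-1/6·λ)  ⇒  λ = 2/7
Then r = λ/(1−λ) = (2/7)/(5/7) = 2/5. Check: with r = 2/5, R = (5/21, 5/21) and [KTX]:[KRG] = 21/2 as required.

r = 2/5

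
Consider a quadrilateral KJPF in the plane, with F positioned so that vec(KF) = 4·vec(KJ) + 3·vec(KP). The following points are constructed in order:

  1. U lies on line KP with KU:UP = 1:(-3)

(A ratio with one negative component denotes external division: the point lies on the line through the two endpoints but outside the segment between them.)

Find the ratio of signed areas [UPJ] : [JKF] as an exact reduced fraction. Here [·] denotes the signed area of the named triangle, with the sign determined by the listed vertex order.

[UPJ]:[JKF] = 1/2

Set K = (0, 0), J = (1, 0), P = (0, 1), F = (4, 3); any affine frame gives the same invariant.
1. U lies on line KP with KU:UP = 1:(-3) ⇒ U = (0, -1/2)
2·[UPJ] = -3/2, 2·[JKF] = -3
[UPJ]:[JKF] = -3/2:-3 = 1/2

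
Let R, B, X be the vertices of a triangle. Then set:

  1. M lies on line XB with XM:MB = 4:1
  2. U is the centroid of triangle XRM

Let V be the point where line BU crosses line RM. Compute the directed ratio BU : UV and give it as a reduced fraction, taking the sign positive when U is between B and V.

Assign R = (0, 0), B = (1, 0), X = (0, 1) — the answer is frame-independent, so this choice is without loss of generality.
1. M lies on line XB with XM:MB = 4:1 ⇒ M = (4/5, 1/5)
2. U is the centroid of triangle XRM ⇒ U = (4/15, 2/5)
line BU meets RM at V = (24/35, 6/35)
U = B + t·(V−B) with t = 7/3, so BU:UV = 7/3:-4/3

BU:UV = -7/4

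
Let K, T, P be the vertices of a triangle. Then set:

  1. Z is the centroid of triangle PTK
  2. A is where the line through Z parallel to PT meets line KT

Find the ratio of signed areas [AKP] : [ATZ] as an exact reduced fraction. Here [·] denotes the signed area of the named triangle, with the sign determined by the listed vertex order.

Set K = (0, 0), T = (1, 0), P = (0, 1); any affine frame gives the same invariant.
1. Z is the centroid of triangle PTK ⇒ Z = (1/3, 1/3)
2. A is where the line through Z parallel to PT meets line KT ⇒ A = (2/3, 0)
2·[AKP] = -2/3, 2·[ATZ] = 1/9
[AKP]:[ATZ] = -2/3:1/9 = -6

[AKP]:[ATZ] = -6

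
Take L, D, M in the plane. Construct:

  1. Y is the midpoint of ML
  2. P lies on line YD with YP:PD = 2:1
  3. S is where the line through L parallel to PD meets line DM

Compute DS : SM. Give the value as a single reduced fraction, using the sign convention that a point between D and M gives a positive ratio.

DS:SM = -1/2

Set L = (0, 0), D = (1, 0), M = (0, 1); any affine frame gives the same invariant.
1. Y is the midpoint of ML ⇒ Y = (0, 1/2)
2. P lies on line YD with YP:PD = 2:1 ⇒ P = (2/3, 1/6)
3. S is where the line through L parallel to PD meets line DM ⇒ S = (2, -1)
S = D + t·(M−D) with t = -1, so DS:SM = t:(1−t) = -1:2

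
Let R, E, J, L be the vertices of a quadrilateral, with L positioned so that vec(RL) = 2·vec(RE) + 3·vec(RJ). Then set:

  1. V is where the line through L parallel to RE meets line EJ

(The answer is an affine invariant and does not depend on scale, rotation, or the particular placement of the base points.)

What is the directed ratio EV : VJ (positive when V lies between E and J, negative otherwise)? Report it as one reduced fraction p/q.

Assign R = (0, 0), E = (1, 0), J = (0, 1), L = (2, 3) — the answer is frame-independent, so this choice is without loss of generality.
1. V is where the line through L parallel to RE meets line EJ ⇒ V = (-2, 3)
V = E + t·(J−E) with t = 3, so EV:VJ = t:(1−t) = 3:-2

EV:VJ = -3/2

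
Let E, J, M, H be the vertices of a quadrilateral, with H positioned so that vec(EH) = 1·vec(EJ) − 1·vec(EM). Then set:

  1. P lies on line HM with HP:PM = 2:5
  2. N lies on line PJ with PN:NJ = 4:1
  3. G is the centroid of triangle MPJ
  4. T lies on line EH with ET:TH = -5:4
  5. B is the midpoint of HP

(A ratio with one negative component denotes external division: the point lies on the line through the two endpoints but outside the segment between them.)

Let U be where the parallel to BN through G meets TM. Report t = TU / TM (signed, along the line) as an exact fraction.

Assign E = (0, 0), J = (1, 0), M = (0, 1), H = (1, -1) — the answer is frame-independent, so this choice is without loss of generality.
1. P lies on line HM with HP:PM = 2:5 ⇒ P = (5/7, -3/7)
2. N lies on line PJ with PN:NJ = 4:1 ⇒ N = (33/35, -3/35)
3. G is the centroid of triangle MPJ ⇒ G = (4/7, 4/21)
4. T lies on line EH with ET:TH = -5:4 ⇒ T = (5, -5)
5. B is the midpoint of HP ⇒ B = (6/7, -5/7)
through G parallel to BN: direction (3/35, 22/35); meets TM at U = (75/128, 19/64)
U = T + t·(M−T) with t = 113/128

t = 113/128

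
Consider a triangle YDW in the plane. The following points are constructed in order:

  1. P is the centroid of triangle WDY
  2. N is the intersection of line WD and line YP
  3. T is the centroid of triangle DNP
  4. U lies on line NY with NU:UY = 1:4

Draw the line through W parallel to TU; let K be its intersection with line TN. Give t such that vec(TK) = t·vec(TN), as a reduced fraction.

t = 7/3

Assign Y = (0, 0), D = (1, 0), W = (0, 1) — the answer is frame-independent, so this choice is without loss of generality.
1. P is the centroid of triangle WDY ⇒ P = (1/3, 1/3)
2. N is the intersection of line WD and line YP ⇒ N = (1/2, 1/2)
3. T is the centroid of triangle DNP ⇒ T = (11/18, 5/18)
4. U lies on line NY with NU:UY = 1:4 ⇒ U = (2/5, 2/5)
through W parallel to TU: direction (-19/90, 11/90); meets TN at K = (19/54, 43/54)
K = T + t·(N−T) with t = 7/3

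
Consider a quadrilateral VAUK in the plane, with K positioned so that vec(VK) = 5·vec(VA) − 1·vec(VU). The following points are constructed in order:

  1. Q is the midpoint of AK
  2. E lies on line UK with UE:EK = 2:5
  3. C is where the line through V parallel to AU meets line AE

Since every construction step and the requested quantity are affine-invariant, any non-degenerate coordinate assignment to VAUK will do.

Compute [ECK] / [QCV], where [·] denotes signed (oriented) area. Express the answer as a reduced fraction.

Assign V = (0, 0), A = (1, 0), U = (0, 1), K = (5, -1) — the answer is frame-independent, so this choice is without loss of generality.
1. Q is the midpoint of AK ⇒ Q = (3, -1/2)
2. E lies on line UK with UE:EK = 2:5 ⇒ E = (10/7, 3/7)
3. C is where the line through V parallel to AU meets line AE ⇒ C = (1/2, -1/2)
2·[ECK] = 65/14, 2·[QCV] = -5/4
[ECK]:[QCV] = 65/14:-5/4 = -26/7

[ECK]:[QCV] = -26/7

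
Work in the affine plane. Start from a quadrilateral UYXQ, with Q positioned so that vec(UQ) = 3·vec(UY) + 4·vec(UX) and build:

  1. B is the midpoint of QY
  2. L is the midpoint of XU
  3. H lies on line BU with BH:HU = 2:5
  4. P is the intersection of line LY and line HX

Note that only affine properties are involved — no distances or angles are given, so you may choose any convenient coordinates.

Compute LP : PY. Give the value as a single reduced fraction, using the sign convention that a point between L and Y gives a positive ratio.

LP:PY = -5/13

Work in coordinates with U = (0, 0), Y = (1, 0), X = (0, 1), Q = (3, 4).
1. B is the midpoint of QY ⇒ B = (2, 2)
2. L is the midpoint of XU ⇒ L = (0, 1/2)
3. H lies on line BU with BH:HU = 2:5 ⇒ H = (10/7, 10/7)
4. P is the intersection of line LY and line HX ⇒ P = (-5/8, 13/16)
P = L + t·(Y−L) with t = -5/8, so LP:PY = t:(1−t) = -5/8:13/8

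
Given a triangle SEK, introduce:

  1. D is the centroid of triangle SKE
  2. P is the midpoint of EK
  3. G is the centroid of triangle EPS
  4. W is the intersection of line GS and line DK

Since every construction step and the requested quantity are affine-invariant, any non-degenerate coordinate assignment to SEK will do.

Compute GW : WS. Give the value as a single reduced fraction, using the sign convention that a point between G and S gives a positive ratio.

GW:WS = 1/6

Set S = (0, 0), E = (1, 0), K = (0, 1); any affine frame gives the same invariant.
1. D is the centroid of triangle SKE ⇒ D = (1/3, 1/3)
2. P is the midpoint of EK ⇒ P = (1/2, 1/2)
3. G is the centroid of triangle EPS ⇒ G = (1/2, 1/6)
4. W is the intersection of line GS and line DK ⇒ W = (3/7, 1/7)
W = G + t·(S−G) with t = 1/7, so GW:WS = t:(1−t) = 1/7:6/7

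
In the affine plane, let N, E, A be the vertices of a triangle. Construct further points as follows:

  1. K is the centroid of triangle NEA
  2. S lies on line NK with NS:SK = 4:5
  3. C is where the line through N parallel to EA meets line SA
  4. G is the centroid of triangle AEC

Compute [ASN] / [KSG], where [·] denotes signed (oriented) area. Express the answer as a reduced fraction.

Set N = (0, 0), E = (1, 0), A = (0, 1); any affine frame gives the same invariant.
1. K is the centroid of triangle NEA ⇒ K = (1/3, 1/3)
2. S lies on line NK with NS:SK = 4:5 ⇒ S = (4/27, 4/27)
3. C is where the line through N parallel to EA meets line SA ⇒ C = (4/19, -4/19)
4. G is the centroid of triangle AEC ⇒ G = (23/57, 5/19)
2·[ASN] = -4/27, 2·[KSG] = 40/1539
[ASN]:[KSG] = -4/27:40/1539 = -57/10

[ASN]:[KSG] = -57/10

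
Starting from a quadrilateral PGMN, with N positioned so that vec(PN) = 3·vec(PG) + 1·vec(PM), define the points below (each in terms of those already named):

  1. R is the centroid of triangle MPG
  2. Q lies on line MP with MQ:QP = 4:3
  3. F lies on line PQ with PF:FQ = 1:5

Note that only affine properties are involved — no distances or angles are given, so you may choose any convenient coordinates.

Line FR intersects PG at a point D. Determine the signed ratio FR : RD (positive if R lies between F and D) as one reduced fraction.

FR:RD = -11/14

Choose coordinates P = (0, 0), G = (1, 0), M = (0, 1), N = (3, 1).
1. R is the centroid of triangle MPG ⇒ R = (1/3, 1/3)
2. Q lies on line MP with MQ:QP = 4:3 ⇒ Q = (0, 3/7)
3. F lies on line PQ with PF:FQ = 1:5 ⇒ F = (0, 1/14)
line FR meets PG at D = (-1/11, 0)
R = F + t·(D−F) with t = -11/3, so FR:RD = -11/3:14/3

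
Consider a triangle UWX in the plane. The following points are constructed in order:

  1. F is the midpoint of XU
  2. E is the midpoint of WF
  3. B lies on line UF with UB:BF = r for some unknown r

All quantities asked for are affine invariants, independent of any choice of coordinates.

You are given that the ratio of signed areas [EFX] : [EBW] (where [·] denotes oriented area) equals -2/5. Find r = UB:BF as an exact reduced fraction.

Choose coordinates U = (0, 0), W = (1, 0), X = (0, 1).
1. F is the midpoint of XU ⇒ F = (0, 1/2)
2. E is the midpoint of WF ⇒ E = (1/2, 1/4)
3. With UB:BF = r, write λ = r/(r+1) so B = U + λ·(F−U); B is affine-linear in λ
Every point depending on B is an affine combination of B and λ-independent points, so each such coordinate is linear in λ; the λ² term in each signed area is a multiple of (F−U)×(F−U) = 0, so 2·[EFX] and 2·[EBW] are each linear in λ. Evaluating at λ=0 and λ=1:
  2·[EFX] = -1/4,   2·[EBW] = -1/4·λ + 1/4
So [EFX]:[EBW] = (-1/4) / (-1/4·λ + 1/4). Setting this equal to -2/5:
  -1/4 = -2/5·(-1/4·λ + 1/4)  ⇒  λ = -3/2
Then r = λ/(1−λ) = (-3/2)/(5/2) = -3/5. Check: with r = -3/5, B = (0, -3/4) and [EFX]:[EBW] = -2/5 as required.

r = -3/5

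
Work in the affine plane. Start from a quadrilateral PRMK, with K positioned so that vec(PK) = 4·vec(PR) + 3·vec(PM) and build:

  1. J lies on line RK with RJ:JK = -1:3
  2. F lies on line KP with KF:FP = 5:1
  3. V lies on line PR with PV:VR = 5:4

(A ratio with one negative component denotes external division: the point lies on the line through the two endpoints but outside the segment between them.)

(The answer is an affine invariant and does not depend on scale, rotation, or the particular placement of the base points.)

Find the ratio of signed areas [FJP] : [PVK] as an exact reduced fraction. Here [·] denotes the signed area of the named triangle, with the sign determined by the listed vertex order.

[FJP]:[PVK] = -9/20

Set P = (0, 0), R = (1, 0), M = (0, 1), K = (4, 3); any affine frame gives the same invariant.
1. J lies on line RK with RJ:JK = -1:3 ⇒ J = (-1/2, -3/2)
2. F lies on line KP with KF:FP = 5:1 ⇒ F = (2/3, 1/2)
3. V lies on line PR with PV:VR = 5:4 ⇒ V = (5/9, 0)
2·[FJP] = -3/4, 2·[PVK] = 5/3
[FJP]:[PVK] = -3/4:5/3 = -9/20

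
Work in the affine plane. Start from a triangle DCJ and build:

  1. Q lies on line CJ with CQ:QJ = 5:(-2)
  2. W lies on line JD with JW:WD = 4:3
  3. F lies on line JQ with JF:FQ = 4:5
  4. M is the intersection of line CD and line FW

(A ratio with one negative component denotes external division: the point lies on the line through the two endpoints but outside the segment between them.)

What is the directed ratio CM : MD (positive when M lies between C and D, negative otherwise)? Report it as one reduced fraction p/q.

Set D = (0, 0), C = (1, 0), J = (0, 1); any affine frame gives the same invariant.
1. Q lies on line CJ with CQ:QJ = 5:(-2) ⇒ Q = (-2/3, 5/3)
2. W lies on line JD with JW:WD = 4:3 ⇒ W = (0, 3/7)
3. F lies on line JQ with JF:FQ = 4:5 ⇒ F = (-8/27, 35/27)
4. M is the intersection of line CD and line FW ⇒ M = (6/41, 0)
M = C + t·(D−C) with t = 35/41, so CM:MD = t:(1−t) = 35/41:6/41

CM:MD = 35/6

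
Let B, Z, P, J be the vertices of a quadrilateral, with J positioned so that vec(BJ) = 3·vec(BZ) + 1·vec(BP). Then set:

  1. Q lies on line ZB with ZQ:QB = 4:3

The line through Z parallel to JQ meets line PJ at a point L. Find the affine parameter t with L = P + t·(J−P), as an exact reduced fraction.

t = 25/21

Assign B = (0, 0), Z = (1, 0), P = (0, 1), J = (3, 1) — the answer is frame-independent, so this choice is without loss of generality.
1. Q lies on line ZB with ZQ:QB = 4:3 ⇒ Q = (3/7, 0)
through Z parallel to JQ: direction (-18/7, -1); meets PJ at L = (25/7, 1)
L = P + t·(J−P) with t = 25/21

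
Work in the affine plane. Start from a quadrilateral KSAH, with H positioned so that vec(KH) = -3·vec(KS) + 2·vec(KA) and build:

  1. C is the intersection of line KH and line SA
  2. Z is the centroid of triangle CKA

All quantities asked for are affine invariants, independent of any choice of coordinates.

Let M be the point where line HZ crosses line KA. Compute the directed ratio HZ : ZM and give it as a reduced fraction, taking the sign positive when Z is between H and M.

HZ:ZM = -4

Choose coordinates K = (0, 0), S = (1, 0), A = (0, 1), H = (-3, 2).
1. C is the intersection of line KH and line SA ⇒ C = (3, -2)
2. Z is the centroid of triangle CKA ⇒ Z = (1, -1/3)
line HZ meets KA at M = (0, 1/4)
Z = H + t·(M−H) with t = 4/3, so HZ:ZM = 4/3:-1/3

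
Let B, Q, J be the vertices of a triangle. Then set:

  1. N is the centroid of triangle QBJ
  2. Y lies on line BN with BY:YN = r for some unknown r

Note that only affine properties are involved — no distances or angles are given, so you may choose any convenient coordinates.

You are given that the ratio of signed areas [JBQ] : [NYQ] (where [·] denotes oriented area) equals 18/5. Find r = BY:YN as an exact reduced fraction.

Work in coordinates with B = (0, 0), Q = (1, 0), J = (0, 1).
1. N is the centroid of triangle QBJ ⇒ N = (1/3, 1/3)
2. With BY:YN = r, write λ = r/(r+1) so Y = B + λ·(N−B); Y is affine-linear in λ
Every point depending on Y is an affine combination of Y and λ-independent points, so each such coordinate is linear in λ; the λ² term in each signed area is a multiple of (N−B)×(N−B) = 0, so 2·[JBQ] and 2·[NYQ] are each linear in λ. Evaluating at λ=0 and λ=1:
  2·[JBQ] = 1,   2·[NYQ] = -1/3·λ + 1/3
So [JBQ]:[NYQ] = (1) / (-1/3·λ + 1/3). Setting this equal to 18/5:
  1 = 18/5·(-1/3·λ + 1/3)  ⇒  λ = 1/6
Then r = λ/(1−λ) = (1/6)/(5/6) = 1/5. Check: with r = 1/5, Y = (1/18, 1/18) and [JBQ]:[NYQ] = 18/5 as required.

r = 1/5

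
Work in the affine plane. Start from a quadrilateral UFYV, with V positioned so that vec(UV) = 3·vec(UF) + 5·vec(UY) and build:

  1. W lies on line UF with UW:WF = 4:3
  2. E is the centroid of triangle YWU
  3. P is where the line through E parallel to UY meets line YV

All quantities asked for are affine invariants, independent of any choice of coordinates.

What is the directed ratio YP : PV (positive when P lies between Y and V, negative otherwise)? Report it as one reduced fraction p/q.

YP:PV = 4/59

Set U = (0, 0), F = (1, 0), Y = (0, 1), V = (3, 5); any affine frame gives the same invariant.
1. W lies on line UF with UW:WF = 4:3 ⇒ W = (4/7, 0)
2. E is the centroid of triangle YWU ⇒ E = (4/21, 1/3)
3. P is where the line through E parallel to UY meets line YV ⇒ P = (4/21, 79/63)
P = Y + t·(V−Y) with t = 4/63, so YP:PV = t:(1−t) = 4/63:59/63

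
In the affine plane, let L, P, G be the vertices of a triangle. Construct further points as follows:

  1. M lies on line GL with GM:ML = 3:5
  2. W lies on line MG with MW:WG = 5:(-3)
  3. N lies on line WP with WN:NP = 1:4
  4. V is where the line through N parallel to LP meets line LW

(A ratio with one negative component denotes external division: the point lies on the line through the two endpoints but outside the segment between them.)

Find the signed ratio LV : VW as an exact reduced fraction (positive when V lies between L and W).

LV:VW = 4

Set L = (0, 0), P = (1, 0), G = (0, 1); any affine frame gives the same invariant.
1. M lies on line GL with GM:ML = 3:5 ⇒ M = (0, 5/8)
2. W lies on line MG with MW:WG = 5:(-3) ⇒ W = (0, 25/16)
3. N lies on line WP with WN:NP = 1:4 ⇒ N = (1/5, 5/4)
4. V is where the line through N parallel to LP meets line LW ⇒ V = (0, 5/4)
V = L + t·(W−L) with t = 4/5, so LV:VW = t:(1−t) = 4/5:1/5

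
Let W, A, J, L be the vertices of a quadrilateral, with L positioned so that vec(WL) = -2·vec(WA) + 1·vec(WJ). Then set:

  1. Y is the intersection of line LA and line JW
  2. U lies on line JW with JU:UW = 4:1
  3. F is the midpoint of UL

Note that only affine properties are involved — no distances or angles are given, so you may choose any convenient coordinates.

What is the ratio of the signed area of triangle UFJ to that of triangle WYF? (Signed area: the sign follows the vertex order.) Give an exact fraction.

[UFJ]:[WYF] = -12/5

Choose coordinates W = (0, 0), A = (1, 0), J = (0, 1), L = (-2, 1).
1. Y is the intersection of line LA and line JW ⇒ Y = (0, 1/3)
2. U lies on line JW with JU:UW = 4:1 ⇒ U = (0, 1/5)
3. F is the midpoint of UL ⇒ F = (-1, 3/5)
2·[UFJ] = -4/5, 2·[WYF] = 1/3
[UFJ]:[WYF] = -4/5:1/3 = -12/5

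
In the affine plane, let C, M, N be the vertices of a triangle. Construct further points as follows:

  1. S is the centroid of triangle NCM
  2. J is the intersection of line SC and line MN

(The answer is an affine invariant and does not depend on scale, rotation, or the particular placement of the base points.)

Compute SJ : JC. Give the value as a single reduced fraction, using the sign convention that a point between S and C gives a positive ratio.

SJ:JC = -1/3

Set C = (0, 0), M = (1, 0), N = (0, 1); any affine frame gives the same invariant.
1. S is the centroid of triangle NCM ⇒ S = (1/3, 1/3)
2. J is the intersection of line SC and line MN ⇒ J = (1/2, 1/2)
J = S + t·(C−S) with t = -1/2, so SJ:JC = t:(1−t) = -1/2:3/2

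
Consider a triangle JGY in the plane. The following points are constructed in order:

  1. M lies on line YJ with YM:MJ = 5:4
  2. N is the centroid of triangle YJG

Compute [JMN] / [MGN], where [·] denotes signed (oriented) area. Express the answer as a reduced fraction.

Set J = (0, 0), G = (1, 0), Y = (0, 1); any affine frame gives the same invariant.
1. M lies on line YJ with YM:MJ = 5:4 ⇒ M = (0, 4/9)
2. N is the centroid of triangle YJG ⇒ N = (1/3, 1/3)
2·[JMN] = -4/27, 2·[MGN] = 1/27
[JMN]:[MGN] = -4/27:1/27 = -4

[JMN]:[MGN] = -4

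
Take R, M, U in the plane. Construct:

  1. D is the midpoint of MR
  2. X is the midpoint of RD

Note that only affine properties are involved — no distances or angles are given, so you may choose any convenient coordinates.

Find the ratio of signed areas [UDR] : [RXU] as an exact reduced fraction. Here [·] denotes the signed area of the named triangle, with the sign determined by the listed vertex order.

Set R = (0, 0), M = (1, 0), U = (0, 1); any affine frame gives the same invariant.
1. D is the midpoint of MR ⇒ D = (1/2, 0)
2. X is the midpoint of RD ⇒ X = (1/4, 0)
2·[UDR] = -1/2, 2·[RXU] = 1/4
[UDR]:[RXU] = -1/2:1/4 = -2

[UDR]:[RXU] = -2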